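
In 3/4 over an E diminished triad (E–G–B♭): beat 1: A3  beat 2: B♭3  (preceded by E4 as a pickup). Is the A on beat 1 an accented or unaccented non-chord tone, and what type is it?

The harmony at that moment is E diminished triad (E, G, B♭); A3 is not a chord tone.
It is approached by leap down from E4 and left by step up to B♭3.
Leap in, step out — an appoggiatura.
It falls on the downbeat, so it is accented.

Accented appoggiatura.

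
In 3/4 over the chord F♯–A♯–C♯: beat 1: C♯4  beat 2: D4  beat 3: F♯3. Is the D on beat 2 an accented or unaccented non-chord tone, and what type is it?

The harmony at that moment is F♯ major triad (F♯, A♯, C♯); D4 is not a chord tone.
It is approached by step up from C♯4 and left by leap down to F♯3.
Step in, leap out — an escape tone.
It falls on a weak beat, so it is unaccented.

Unaccented escape tone.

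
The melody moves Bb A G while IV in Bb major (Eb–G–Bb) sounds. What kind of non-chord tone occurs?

The harmony at that moment is Eb major triad (Eb, G, Bb); A is not a chord tone.
It is approached by step down from Bb and left by step down to G.
Step in, step out in the same direction — a passing tone.

A is a passing tone.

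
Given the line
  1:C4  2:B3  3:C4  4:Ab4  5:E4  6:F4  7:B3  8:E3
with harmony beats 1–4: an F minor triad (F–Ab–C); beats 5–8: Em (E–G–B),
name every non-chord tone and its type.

B3 (beat 2) — neighbor tone; F4 (beat 6) — escape tone.

The harmony at that moment is F minor triad (F, Ab, C); B3 is not a chord tone.
It is approached by step down from C4 and left by step up to C4.
Step away and step back to the same note — a neighbor tone (lower neighbor).
The harmony at that moment is E minor triad (E, G, B); F4 is not a chord tone.
It is approached by step up from E4 and left by leap down to B3.
Step in, leap out — an escape tone.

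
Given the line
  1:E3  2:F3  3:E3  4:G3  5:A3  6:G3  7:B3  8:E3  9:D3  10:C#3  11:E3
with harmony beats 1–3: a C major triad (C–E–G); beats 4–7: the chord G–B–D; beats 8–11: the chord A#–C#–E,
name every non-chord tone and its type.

F3 (beat 2) — neighbor tone; A3 (beat 5) — neighbor tone; D3 (beat 9) — passing tone.

The harmony at that moment is C major triad (C, E, G); F3 is not a chord tone.
It is approached by step up from E3 and left by step down to E3.
Step away and step back to the same note — a neighbor tone (upper neighbor).
The harmony at that moment is G major triad (G, B, D); A3 is not a chord tone.
It is approached by step up from G3 and left by step down to G3.
Step away and step back to the same note — a neighbor tone (upper neighbor).
The harmony at that moment is A# diminished triad (A#, C#, E); D3 is not a chord tone.
It is approached by step down from E3 and left by step down to C#3.
Step in, step out in the same direction — a passing tone.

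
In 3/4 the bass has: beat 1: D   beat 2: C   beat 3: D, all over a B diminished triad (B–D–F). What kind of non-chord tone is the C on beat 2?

Lower neighbor tone.

The harmony at that moment is B diminished triad (B, D, F); C is not a chord tone.
It is approached by step down from D and left by step up to D.
Step away and step back to the same note — a neighbor tone (lower neighbor).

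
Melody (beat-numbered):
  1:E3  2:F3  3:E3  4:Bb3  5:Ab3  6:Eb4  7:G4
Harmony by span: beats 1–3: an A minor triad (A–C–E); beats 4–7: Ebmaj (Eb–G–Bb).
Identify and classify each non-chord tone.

The harmony at that moment is A minor triad (A, C, E); F3 is not a chord tone.
It is approached by step up from E3 and left by step down to E3.
Step away and step back to the same note — a neighbor tone (upper neighbor).
The harmony at that moment is Eb major triad (Eb, G, Bb); Ab3 is not a chord tone.
It is approached by step down from Bb3 and left by leap up to Eb4.
Step in, leap out — an escape tone.

F3 (beat 2) — neighbor tone; Ab3 (beat 5) — escape tone.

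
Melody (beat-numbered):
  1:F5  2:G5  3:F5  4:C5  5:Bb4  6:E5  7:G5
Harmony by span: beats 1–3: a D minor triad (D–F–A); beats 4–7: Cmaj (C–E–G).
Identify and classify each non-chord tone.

The harmony at that moment is D minor triad (D, F, A); G5 is not a chord tone.
It is approached by step up from F5 and left by step down to F5.
Step away and step back to the same note — a neighbor tone (upper neighbor).
The harmony at that moment is C major triad (C, E, G); Bb4 is not a chord tone.
It is approached by step down from C5 and left by leap up to E5.
Step in, leap out — an escape tone.

G5 (beat 2) — neighbor tone; Bb4 (beat 5) — escape tone.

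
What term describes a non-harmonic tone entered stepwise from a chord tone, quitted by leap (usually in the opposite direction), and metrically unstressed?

Approach: by step. Departure: by leap. Metric position: weak.
Step in, leap out, from a weak position — an escape tone (échappée). (It is the mirror image of the appoggiatura, which leaps in and steps out on a strong beat.)

Escape tone.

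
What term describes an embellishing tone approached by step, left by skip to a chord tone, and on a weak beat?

Escape tone.

Approach: by step. Departure: by leap. Metric position: weak.
Step in, leap out, from a weak position — an escape tone (échappée). (It is the mirror image of the appoggiatura, which leaps in and steps out on a strong beat.)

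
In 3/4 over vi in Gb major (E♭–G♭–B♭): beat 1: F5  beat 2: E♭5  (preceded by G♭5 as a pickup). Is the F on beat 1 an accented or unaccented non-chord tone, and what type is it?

The harmony at that moment is E♭ minor triad (E♭, G♭, B♭); F5 is not a chord tone.
It is approached by step down from G♭5 and left by step down to E♭5.
Step in, step out in the same direction — a passing tone.
It falls on the downbeat, so it is accented.

Accented passing tone.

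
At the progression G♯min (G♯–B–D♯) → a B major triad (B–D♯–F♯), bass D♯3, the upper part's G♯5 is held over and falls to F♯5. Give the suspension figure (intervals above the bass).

4–3 suspension.

At the second chord the bass is D♯3. The suspended G♯5 lies a fourth above the bass; after resolving down by step to F♯5, the interval above the bass becomes a third.
Suspension figures are named by those two intervals: 4–3.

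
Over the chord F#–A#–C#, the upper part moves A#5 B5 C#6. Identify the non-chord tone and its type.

B5 is a passing tone.

The harmony at that moment is F# major triad (F#, A#, C#); B5 is not a chord tone.
It is approached by step up from A#5 and left by step up to C#6.
Step in, step out in the same direction — a passing tone.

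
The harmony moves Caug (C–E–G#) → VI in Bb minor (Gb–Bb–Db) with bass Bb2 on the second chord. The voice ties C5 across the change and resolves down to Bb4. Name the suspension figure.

At the second chord the bass is Bb2. The suspended C5 lies a ninth above the bass; after resolving down by step to Bb4, the interval above the bass becomes an octave.
Suspension figures are named by those two intervals: 9–8.

9–8 suspension.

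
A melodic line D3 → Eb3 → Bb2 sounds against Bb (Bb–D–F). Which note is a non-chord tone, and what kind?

The harmony at that moment is Bb major triad (Bb, D, F); Eb3 is not a chord tone.
It is approached by step up from D3 and left by leap down to Bb2.
Step in, leap out — an escape tone.

Eb3 is an escape tone.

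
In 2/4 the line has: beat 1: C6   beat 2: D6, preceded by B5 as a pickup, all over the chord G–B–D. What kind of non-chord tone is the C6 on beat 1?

Passing tone.

The harmony at that moment is G major triad (G, B, D); C6 is not a chord tone.
It is approached by step up from B5 and left by step up to D6.
Step in, step out in the same direction — a passing tone.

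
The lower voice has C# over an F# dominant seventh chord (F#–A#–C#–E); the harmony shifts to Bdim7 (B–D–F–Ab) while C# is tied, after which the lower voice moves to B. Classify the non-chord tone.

C# is a suspension.

The harmony at that moment is B diminished seventh chord (B, D, F, Ab); C# is not a chord tone.
It is held over (the same pitch as the preceding C#) and left by step down to B.
Held over from the previous chord and resolving down by step — a suspension.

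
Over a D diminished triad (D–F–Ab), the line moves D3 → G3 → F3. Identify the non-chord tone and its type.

G3 is an appoggiatura.

The harmony at that moment is D diminished triad (D, F, Ab); G3 is not a chord tone.
It is approached by leap up from D3 and left by step down to F3.
Leap in, step out — an appoggiatura.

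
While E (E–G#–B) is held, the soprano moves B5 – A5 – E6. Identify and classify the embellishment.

The harmony at that moment is E major triad (E, G#, B); A5 is not a chord tone.
It is approached by step down from B5 and left by leap up to E6.
Step in, leap out — an escape tone.

A5 is an escape tone.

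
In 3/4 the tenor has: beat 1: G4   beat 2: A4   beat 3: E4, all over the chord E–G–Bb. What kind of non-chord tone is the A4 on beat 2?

Escape tone.

The harmony at that moment is E diminished triad (E, G, Bb); A4 is not a chord tone.
It is approached by step up from G4 and left by leap down to E4.
Step in, leap out, on a weak beat — an escape tone.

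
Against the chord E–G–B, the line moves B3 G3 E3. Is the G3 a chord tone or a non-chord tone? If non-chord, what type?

E minor triad contains E, G, B; G is the third, so it is a chord tone.

Chord tone (the third of E minor triad).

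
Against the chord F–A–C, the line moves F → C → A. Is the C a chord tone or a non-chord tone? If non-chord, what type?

F major triad contains F, A, C; C is the fifth, so it is a chord tone.

Chord tone (the fifth of F major triad).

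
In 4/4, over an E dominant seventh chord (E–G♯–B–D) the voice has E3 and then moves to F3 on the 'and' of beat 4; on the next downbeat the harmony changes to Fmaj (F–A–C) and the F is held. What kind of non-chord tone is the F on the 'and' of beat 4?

The harmony at that moment is E dominant seventh chord (E, G♯, B, D); F3 is not a chord tone.
It is approached by step up from E3 and then sustained as the same pitch into the next harmony.
Arriving early and becoming a chord tone when the harmony changes — an anticipation.

Anticipation.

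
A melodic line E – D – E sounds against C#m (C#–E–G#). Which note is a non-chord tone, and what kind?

The harmony at that moment is C# minor triad (C#, E, G#); D is not a chord tone.
It is approached by step down from E and left by step up to E.
Step away and step back to the same note — a neighbor tone (lower neighbor).

D is a neighbor tone.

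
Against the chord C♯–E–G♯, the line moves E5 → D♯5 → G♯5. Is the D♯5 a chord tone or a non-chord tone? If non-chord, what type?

Non-chord tone — an escape tone.

The harmony at that moment is C♯ minor triad (C♯, E, G♯); D♯5 is not a chord tone.
It is approached by step down from E5 and left by leap up to G♯5.
Step in, leap out — an escape tone.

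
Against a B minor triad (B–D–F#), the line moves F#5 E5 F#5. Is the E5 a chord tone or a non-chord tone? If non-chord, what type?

Non-chord tone — a neighbor tone.

The harmony at that moment is B minor triad (B, D, F#); E5 is not a chord tone.
It is approached by step down from F#5 and left by step up to F#5.
Step away and step back to the same note — a neighbor tone (lower neighbor).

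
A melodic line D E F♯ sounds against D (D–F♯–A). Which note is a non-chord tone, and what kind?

E is a passing tone.

The harmony at that moment is D major triad (D, F♯, A); E is not a chord tone.
It is approached by step up from D and left by step up to F♯.
Step in, step out in the same direction — a passing tone.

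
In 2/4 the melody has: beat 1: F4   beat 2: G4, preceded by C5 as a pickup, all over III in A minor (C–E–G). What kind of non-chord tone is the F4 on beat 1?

Appoggiatura.

The harmony at that moment is C major triad (C, E, G); F4 is not a chord tone.
It is approached by leap down from C5 and left by step up to G4.
Leap in, step out, metrically accented — an appoggiatura.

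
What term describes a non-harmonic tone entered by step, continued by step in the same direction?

Passing tone.

Approach: by step. Departure: by step, continuing in the same direction.
Stepwise on both sides with no change of direction means the note fills in the space between two different chord tones — a passing tone. (Had it turned back to its starting note it would be a neighbor tone instead.)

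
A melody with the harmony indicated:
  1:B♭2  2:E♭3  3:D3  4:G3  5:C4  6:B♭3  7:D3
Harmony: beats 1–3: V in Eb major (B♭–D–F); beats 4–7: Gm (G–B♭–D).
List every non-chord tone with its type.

E♭3 (beat 2) — appoggiatura; C4 (beat 5) — appoggiatura.

The harmony at that moment is B♭ major triad (B♭, D, F); E♭3 is not a chord tone.
It is approached by leap up from B♭2 and left by step down to D3.
Leap in, step out — an appoggiatura.
The harmony at that moment is G minor triad (G, B♭, D); C4 is not a chord tone.
It is approached by leap up from G3 and left by step down to B♭3.
Leap in, step out — an appoggiatura.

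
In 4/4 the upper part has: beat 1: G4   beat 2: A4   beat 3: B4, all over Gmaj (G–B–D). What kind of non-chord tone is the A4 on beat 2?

The harmony at that moment is G major triad (G, B, D); A4 is not a chord tone.
It is approached by step up from G4 and left by step up to B4.
Step in, step out in the same direction — a passing tone.

Passing tone.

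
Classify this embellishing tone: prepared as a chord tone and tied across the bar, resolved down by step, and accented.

Suspension.

Approach: by preparation — the pitch is first a chord tone, then held (tied or repeated) while the harmony changes under it. Departure: down by step. Metric position: strong.
A prepared dissonance that resolves downward by step — a suspension. (The same figure resolving upward would be a retardation.)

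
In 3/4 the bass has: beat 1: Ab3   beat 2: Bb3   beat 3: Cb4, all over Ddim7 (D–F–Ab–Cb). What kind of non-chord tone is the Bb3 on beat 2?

Passing tone.

The harmony at that moment is D diminished seventh chord (D, F, Ab, Cb); Bb3 is not a chord tone.
It is approached by step up from Ab3 and left by step up to Cb4.
Step in, step out in the same direction — a passing tone.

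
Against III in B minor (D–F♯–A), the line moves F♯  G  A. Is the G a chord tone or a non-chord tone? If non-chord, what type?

The harmony at that moment is D major triad (D, F♯, A); G is not a chord tone.
It is approached by step up from F♯ and left by step up to A.
Step in, step out in the same direction — a passing tone.

Non-chord tone — a passing tone.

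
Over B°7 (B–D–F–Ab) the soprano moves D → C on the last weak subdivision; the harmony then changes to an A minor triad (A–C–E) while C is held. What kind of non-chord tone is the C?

C is an anticipation.

The harmony at that moment is B diminished seventh chord (B, D, F, Ab); C is not a chord tone.
It is approached by step down from D and then sustained as the same pitch into the next harmony.
Arriving early and becoming a chord tone when the harmony changes — an anticipation.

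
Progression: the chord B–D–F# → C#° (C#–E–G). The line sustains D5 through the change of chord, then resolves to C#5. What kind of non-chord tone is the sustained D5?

D5 is a suspension.

The harmony at that moment is C# diminished triad (C#, E, G); D5 is not a chord tone.
It is held over (the same pitch as the preceding D5) and left by step down to C#5.
Held over from the previous chord and resolving down by step — a suspension.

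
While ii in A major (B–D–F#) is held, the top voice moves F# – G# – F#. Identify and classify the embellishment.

The harmony at that moment is B minor triad (B, D, F#); G# is not a chord tone.
It is approached by step up from F# and left by step down to F#.
Step away and step back to the same note — a neighbor tone (upper neighbor).

G# is a neighbor tone.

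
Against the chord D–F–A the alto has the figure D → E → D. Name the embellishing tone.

E is a neighbor tone.

The harmony at that moment is D minor triad (D, F, A); E is not a chord tone.
It is approached by step up from D and left by step down to D.
Step away and step back to the same note — a neighbor tone (upper neighbor).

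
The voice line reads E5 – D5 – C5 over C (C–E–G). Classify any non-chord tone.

D5 is a passing tone.

The harmony at that moment is C major triad (C, E, G); D5 is not a chord tone.
It is approached by step down from E5 and left by step down to C5.
Step in, step out in the same direction — a passing tone.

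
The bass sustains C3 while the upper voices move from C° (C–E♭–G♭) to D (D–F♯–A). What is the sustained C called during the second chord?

Pedal tone (pedal point).

The harmony at that moment is D major triad (D, F♯, A); C3 is not a chord tone.
It is held over (the same pitch as the preceding C3) and then sustained as the same pitch into the next harmony.
Sustained through a change of harmony — a pedal tone.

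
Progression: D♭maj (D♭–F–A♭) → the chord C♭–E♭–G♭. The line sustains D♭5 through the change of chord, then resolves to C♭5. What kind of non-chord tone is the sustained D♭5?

D♭5 is a suspension.

The harmony at that moment is C♭ major triad (C♭, E♭, G♭); D♭5 is not a chord tone.
It is held over (the same pitch as the preceding D♭5) and left by step down to C♭5.
Held over from the previous chord and resolving down by step — a suspension.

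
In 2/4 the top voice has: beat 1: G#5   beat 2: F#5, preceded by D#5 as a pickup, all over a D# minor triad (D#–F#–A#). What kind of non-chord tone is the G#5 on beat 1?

The harmony at that moment is D# minor triad (D#, F#, A#); G#5 is not a chord tone.
It is approached by leap up from D#5 and left by step down to F#5.
Leap in, step out, metrically accented — an appoggiatura.

Appoggiatura.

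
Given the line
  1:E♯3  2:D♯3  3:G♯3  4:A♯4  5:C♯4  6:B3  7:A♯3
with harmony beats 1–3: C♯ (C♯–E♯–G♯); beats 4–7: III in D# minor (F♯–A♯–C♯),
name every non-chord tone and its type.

The harmony at that moment is C♯ major triad (C♯, E♯, G♯); D♯3 is not a chord tone.
It is approached by step down from E♯3 and left by leap up to G♯3.
Step in, leap out — an escape tone.
The harmony at that moment is F♯ major triad (F♯, A♯, C♯); B3 is not a chord tone.
It is approached by step down from C♯4 and left by step down to A♯3.
Step in, step out in the same direction — a passing tone.

D♯3 (beat 2) — escape tone; B3 (beat 6) — passing tone.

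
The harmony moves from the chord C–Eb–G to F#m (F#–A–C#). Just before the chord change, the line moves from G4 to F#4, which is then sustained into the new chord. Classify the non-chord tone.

The harmony at that moment is C minor triad (C, Eb, G); F#4 is not a chord tone.
It is approached by step down from G4 and then sustained as the same pitch into the next harmony.
Arriving early and becoming a chord tone when the harmony changes — an anticipation.

F#4 is an anticipation.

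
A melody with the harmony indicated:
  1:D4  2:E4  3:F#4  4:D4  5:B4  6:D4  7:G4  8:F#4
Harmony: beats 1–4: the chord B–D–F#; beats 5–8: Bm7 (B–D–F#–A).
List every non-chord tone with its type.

E4 (beat 2) — passing tone; G4 (beat 7) — appoggiatura.

The harmony at that moment is B minor triad (B, D, F#); E4 is not a chord tone.
It is approached by step up from D4 and left by step up to F#4.
Step in, step out in the same direction — a passing tone.
The harmony at that moment is B minor seventh chord (B, D, F#, A); G4 is not a chord tone.
It is approached by leap up from D4 and left by step down to F#4.
Leap in, step out — an appoggiatura.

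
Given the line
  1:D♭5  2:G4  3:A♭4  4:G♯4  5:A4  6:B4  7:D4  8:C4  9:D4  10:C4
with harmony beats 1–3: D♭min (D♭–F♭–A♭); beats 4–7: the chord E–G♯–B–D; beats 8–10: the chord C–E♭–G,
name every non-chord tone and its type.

G4 (beat 2) — appoggiatura; A4 (beat 5) — passing tone; D4 (beat 9) — neighbor tone.

The harmony at that moment is D♭ minor triad (D♭, F♭, A♭); G4 is not a chord tone.
It is approached by leap down from D♭5 and left by step up to A♭4.
Leap in, step out — an appoggiatura.
The harmony at that moment is E dominant seventh chord (E, G♯, B, D); A4 is not a chord tone.
It is approached by step up from G♯4 and left by step up to B4.
Step in, step out in the same direction — a passing tone.
The harmony at that moment is C minor triad (C, E♭, G); D4 is not a chord tone.
It is approached by step up from C4 and left by step down to C4.
Step away and step back to the same note — a neighbor tone (upper neighbor).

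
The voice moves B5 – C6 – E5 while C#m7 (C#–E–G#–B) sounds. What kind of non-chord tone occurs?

The harmony at that moment is C# minor seventh chord (C#, E, G#, B); C6 is not a chord tone.
It is approached by step up from B5 and left by leap down to E5.
Step in, leap out — an escape tone.

C6 is an escape tone.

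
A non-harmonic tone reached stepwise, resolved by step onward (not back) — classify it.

Passing tone.

Approach: by step. Departure: by step, continuing in the same direction.
Stepwise on both sides with no change of direction means the note fills in the space between two different chord tones — a passing tone. (Had it turned back to its starting note it would be a neighbor tone instead.)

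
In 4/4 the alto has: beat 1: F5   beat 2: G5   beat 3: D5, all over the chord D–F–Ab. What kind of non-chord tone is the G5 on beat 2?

Escape tone.

The harmony at that moment is D diminished triad (D, F, Ab); G5 is not a chord tone.
It is approached by step up from F5 and left by leap down to D5.
Step in, leap out, on a weak beat — an escape tone.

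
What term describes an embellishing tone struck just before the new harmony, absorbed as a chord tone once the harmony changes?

Approach: ahead of the chord change (typically by step), so it is dissonant against the current harmony. Departure: none — the same pitch is restated or held and is a chord tone of the new harmony.
Dissonant first, consonant once the harmony catches up: the note simply arrives early — an anticipation. (The reverse timing, consonant first and dissonant after the change, would be a suspension or retardation.)

Anticipation.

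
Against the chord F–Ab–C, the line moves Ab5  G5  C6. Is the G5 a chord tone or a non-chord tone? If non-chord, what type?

The harmony at that moment is F minor triad (F, Ab, C); G5 is not a chord tone.
It is approached by step down from Ab5 and left by leap up to C6.
Step in, leap out — an escape tone.

Non-chord tone — an escape tone.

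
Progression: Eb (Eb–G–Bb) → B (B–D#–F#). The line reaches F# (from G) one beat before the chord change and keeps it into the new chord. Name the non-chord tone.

F# is an anticipation.

The harmony at that moment is Eb major triad (Eb, G, Bb); F# is not a chord tone.
It is approached by step down from G and then sustained as the same pitch into the next harmony.
Arriving early and becoming a chord tone when the harmony changes — an anticipation.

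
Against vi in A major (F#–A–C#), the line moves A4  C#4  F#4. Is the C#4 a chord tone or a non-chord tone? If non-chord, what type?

Chord tone (the fifth of F# minor triad).

F# minor triad contains F#, A, C#; C# is the fifth, so it is a chord tone.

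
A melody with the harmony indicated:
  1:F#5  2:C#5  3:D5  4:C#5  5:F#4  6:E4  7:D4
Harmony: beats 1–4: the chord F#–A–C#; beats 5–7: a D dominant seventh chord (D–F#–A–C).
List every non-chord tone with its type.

The harmony at that moment is F# minor triad (F#, A, C#); D5 is not a chord tone.
It is approached by step up from C#5 and left by step down to C#5.
Step away and step back to the same note — a neighbor tone (upper neighbor).
The harmony at that moment is D dominant seventh chord (D, F#, A, C); E4 is not a chord tone.
It is approached by step down from F#4 and left by step down to D4.
Step in, step out in the same direction — a passing tone.

D5 (beat 3) — neighbor tone; E4 (beat 6) — passing tone.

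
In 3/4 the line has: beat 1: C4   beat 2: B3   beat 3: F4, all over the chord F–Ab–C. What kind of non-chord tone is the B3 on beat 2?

Escape tone.

The harmony at that moment is F minor triad (F, Ab, C); B3 is not a chord tone.
It is approached by step down from C4 and left by leap up to F4.
Step in, leap out, on a weak beat — an escape tone.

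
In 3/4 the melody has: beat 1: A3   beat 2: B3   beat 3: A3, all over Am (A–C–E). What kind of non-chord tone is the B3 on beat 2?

The harmony at that moment is A minor triad (A, C, E); B3 is not a chord tone.
It is approached by step up from A3 and left by step down to A3.
Step away and step back to the same note — a neighbor tone (upper neighbor).

Upper neighbor tone.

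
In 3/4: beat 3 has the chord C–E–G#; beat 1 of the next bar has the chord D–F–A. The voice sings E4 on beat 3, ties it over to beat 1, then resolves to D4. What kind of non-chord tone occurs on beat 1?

The harmony at that moment is D minor triad (D, F, A); E4 is not a chord tone.
It is held over (the same pitch as the preceding E4) and left by step down to D4.
Held over from the previous chord and resolving down by step — a suspension.

Suspension.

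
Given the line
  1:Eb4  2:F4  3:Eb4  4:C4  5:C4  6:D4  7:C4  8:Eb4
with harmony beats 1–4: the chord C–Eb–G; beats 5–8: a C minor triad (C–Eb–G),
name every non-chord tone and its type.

F4 (beat 2) — neighbor tone; D4 (beat 6) — neighbor tone.

The harmony at that moment is C minor triad (C, Eb, G); F4 is not a chord tone.
It is approached by step up from Eb4 and left by step down to Eb4.
Step away and step back to the same note — a neighbor tone (upper neighbor).
The harmony at that moment is C minor triad (C, Eb, G); D4 is not a chord tone.
It is approached by step up from C4 and left by step down to C4.
Step away and step back to the same note — a neighbor tone (upper neighbor).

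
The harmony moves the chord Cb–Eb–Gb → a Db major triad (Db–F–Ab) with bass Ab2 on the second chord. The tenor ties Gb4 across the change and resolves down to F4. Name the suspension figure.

At the second chord the bass is Ab2. The suspended Gb4 lies a seventh above the bass; after resolving down by step to F4, the interval above the bass becomes a sixth.
Suspension figures are named by those two intervals: 7–6.

7–6 suspension.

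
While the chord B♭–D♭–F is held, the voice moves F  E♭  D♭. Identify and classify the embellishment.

E♭ is a passing tone.

The harmony at that moment is B♭ minor triad (B♭, D♭, F); E♭ is not a chord tone.
It is approached by step down from F and left by step down to D♭.
Step in, step out in the same direction — a passing tone.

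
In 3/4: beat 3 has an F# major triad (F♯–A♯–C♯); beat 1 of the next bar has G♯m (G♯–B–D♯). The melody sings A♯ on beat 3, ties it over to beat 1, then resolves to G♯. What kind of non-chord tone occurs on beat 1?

The harmony at that moment is G♯ minor triad (G♯, B, D♯); A♯ is not a chord tone.
It is held over (the same pitch as the preceding A♯) and left by step down to G♯.
Held over from the previous chord and resolving down by step — a suspension.

Suspension.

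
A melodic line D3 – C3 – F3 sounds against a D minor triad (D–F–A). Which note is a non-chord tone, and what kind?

C3 is an escape tone.

The harmony at that moment is D minor triad (D, F, A); C3 is not a chord tone.
It is approached by step down from D3 and left by leap up to F3.
Step in, leap out — an escape tone.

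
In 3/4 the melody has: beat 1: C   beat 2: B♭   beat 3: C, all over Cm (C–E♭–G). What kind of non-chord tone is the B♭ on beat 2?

The harmony at that moment is C minor triad (C, E♭, G); B♭ is not a chord tone.
It is approached by step down from C and left by step up to C.
Step away and step back to the same note — a neighbor tone (lower neighbor).

Lower neighbor tone.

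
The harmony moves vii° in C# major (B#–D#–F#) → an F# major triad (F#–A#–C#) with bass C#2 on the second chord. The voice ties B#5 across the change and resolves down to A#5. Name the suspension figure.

7–6 suspension.

At the second chord the bass is C#2. The suspended B#5 lies a seventh above the bass; after resolving down by step to A#5, the interval above the bass becomes a sixth.
Suspension figures are named by those two intervals: 7–6.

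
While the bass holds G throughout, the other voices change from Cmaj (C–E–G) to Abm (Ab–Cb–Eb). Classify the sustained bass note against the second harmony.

Pedal tone (pedal point).

The harmony at that moment is Ab minor triad (Ab, Cb, Eb); G is not a chord tone.
It is held over (the same pitch as the preceding G) and then sustained as the same pitch into the next harmony.
Sustained through a change of harmony — a pedal tone.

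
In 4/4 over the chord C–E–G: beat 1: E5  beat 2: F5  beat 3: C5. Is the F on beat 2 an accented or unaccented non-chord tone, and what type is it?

The harmony at that moment is C major triad (C, E, G); F5 is not a chord tone.
It is approached by step up from E5 and left by leap down to C5.
Step in, leap out — an escape tone.
It falls on a weak beat, so it is unaccented.

Unaccented escape tone.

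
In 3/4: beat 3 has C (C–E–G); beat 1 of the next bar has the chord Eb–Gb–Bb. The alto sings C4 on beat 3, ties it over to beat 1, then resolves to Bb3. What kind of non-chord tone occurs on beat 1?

Suspension.

The harmony at that moment is Eb minor triad (Eb, Gb, Bb); C4 is not a chord tone.
It is held over (the same pitch as the preceding C4) and left by step down to Bb3.
Held over from the previous chord and resolving down by step — a suspension.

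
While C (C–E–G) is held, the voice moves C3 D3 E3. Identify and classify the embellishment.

D3 is a passing tone.

The harmony at that moment is C major triad (C, E, G); D3 is not a chord tone.
It is approached by step up from C3 and left by step up to E3.
Step in, step out in the same direction — a passing tone.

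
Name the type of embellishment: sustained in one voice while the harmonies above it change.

Pedal tone.

Approach: none. Departure: none — a single pitch is sustained while the chords change around it, passing through harmonies that do not contain it.
No melodic motion at all; the dissonance is created entirely by the moving harmonies against the stationary note — a pedal tone (pedal point).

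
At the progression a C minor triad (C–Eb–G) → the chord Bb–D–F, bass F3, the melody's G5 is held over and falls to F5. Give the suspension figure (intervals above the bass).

At the second chord the bass is F3. The suspended G5 lies a ninth above the bass; after resolving down by step to F5, the interval above the bass becomes an octave.
Suspension figures are named by those two intervals: 9–8.

9–8 suspension.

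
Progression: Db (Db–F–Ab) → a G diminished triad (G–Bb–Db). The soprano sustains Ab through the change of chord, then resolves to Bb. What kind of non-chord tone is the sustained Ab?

The harmony at that moment is G diminished triad (G, Bb, Db); Ab is not a chord tone.
It is held over (the same pitch as the preceding Ab) and left by step up to Bb.
Held over from the previous chord and resolving up by step — a retardation.

Ab is a retardation.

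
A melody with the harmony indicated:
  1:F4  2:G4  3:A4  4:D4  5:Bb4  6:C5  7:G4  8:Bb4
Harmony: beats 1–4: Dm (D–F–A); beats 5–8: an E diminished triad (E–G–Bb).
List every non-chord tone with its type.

The harmony at that moment is D minor triad (D, F, A); G4 is not a chord tone.
It is approached by step up from F4 and left by step up to A4.
Step in, step out in the same direction — a passing tone.
The harmony at that moment is E diminished triad (E, G, Bb); C5 is not a chord tone.
It is approached by step up from Bb4 and left by leap down to G4.
Step in, leap out — an escape tone.

G4 (beat 2) — passing tone; C5 (beat 6) — escape tone.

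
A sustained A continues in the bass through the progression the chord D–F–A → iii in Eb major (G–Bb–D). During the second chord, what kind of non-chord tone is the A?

Pedal tone (pedal point).

The harmony at that moment is G minor triad (G, Bb, D); A is not a chord tone.
It is held over (the same pitch as the preceding A) and then sustained as the same pitch into the next harmony.
Sustained through a change of harmony — a pedal tone.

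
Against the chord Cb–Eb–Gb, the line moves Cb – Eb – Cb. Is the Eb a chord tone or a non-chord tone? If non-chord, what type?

Chord tone (the third of Cb major triad).

Cb major triad contains Cb, Eb, Gb; Eb is the third, so it is a chord tone.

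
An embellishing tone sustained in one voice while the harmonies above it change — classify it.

Pedal tone.

Approach: none. Departure: none — a single pitch is sustained while the chords change around it, passing through harmonies that do not contain it.
No melodic motion at all; the dissonance is created entirely by the moving harmonies against the stationary note — a pedal tone (pedal point).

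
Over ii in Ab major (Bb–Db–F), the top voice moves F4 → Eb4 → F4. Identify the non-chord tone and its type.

The harmony at that moment is Bb minor triad (Bb, Db, F); Eb4 is not a chord tone.
It is approached by step down from F4 and left by step up to F4.
Step away and step back to the same note — a neighbor tone (lower neighbor).

Eb4 is a neighbor tone.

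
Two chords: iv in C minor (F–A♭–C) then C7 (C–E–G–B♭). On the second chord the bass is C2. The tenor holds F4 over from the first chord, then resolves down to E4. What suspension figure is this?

At the second chord the bass is C2. The suspended F4 lies a fourth above the bass; after resolving down by step to E4, the interval above the bass becomes a third.
Suspension figures are named by those two intervals: 4–3.

4–3 suspension.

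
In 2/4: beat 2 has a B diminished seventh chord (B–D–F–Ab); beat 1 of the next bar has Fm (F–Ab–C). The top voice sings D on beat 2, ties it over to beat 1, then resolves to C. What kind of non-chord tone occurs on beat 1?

Suspension.

The harmony at that moment is F minor triad (F, Ab, C); D is not a chord tone.
It is held over (the same pitch as the preceding D) and left by step down to C.
Held over from the previous chord and resolving down by step — a suspension.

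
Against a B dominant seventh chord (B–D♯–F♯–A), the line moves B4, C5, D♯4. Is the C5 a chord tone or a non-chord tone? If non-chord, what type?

The harmony at that moment is B dominant seventh chord (B, D♯, F♯, A); C5 is not a chord tone.
It is approached by step up from B4 and left by leap down to D♯4.
Step in, leap out — an escape tone.

Non-chord tone — an escape tone.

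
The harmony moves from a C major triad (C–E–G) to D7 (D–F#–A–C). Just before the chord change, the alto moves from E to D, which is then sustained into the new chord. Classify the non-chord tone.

D is an anticipation.

The harmony at that moment is C major triad (C, E, G); D is not a chord tone.
It is approached by step down from E and then sustained as the same pitch into the next harmony.
Arriving early and becoming a chord tone when the harmony changes — an anticipation.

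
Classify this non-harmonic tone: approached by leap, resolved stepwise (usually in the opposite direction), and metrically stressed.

Approach: by leap. Departure: by step. Metric position: strong.
Leap in, step out, in a metrically strong position — an appoggiatura. (It is the mirror image of the escape tone, which steps in and leaps out from a weak position.)

Appoggiatura.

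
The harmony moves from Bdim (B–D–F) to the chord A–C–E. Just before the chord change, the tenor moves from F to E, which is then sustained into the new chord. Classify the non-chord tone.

The harmony at that moment is B diminished triad (B, D, F); E is not a chord tone.
It is approached by step down from F and then sustained as the same pitch into the next harmony.
Arriving early and becoming a chord tone when the harmony changes — an anticipation.

E is an anticipation.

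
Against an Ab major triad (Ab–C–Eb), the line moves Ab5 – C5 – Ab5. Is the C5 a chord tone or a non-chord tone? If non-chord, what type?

Chord tone (the third of Ab major triad).

Ab major triad contains Ab, C, Eb; C is the third, so it is a chord tone.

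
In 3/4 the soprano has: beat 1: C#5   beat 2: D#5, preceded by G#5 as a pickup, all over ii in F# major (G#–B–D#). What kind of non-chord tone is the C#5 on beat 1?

The harmony at that moment is G# minor triad (G#, B, D#); C#5 is not a chord tone.
It is approached by leap down from G#5 and left by step up to D#5.
Leap in, step out, metrically accented — an appoggiatura.

Appoggiatura.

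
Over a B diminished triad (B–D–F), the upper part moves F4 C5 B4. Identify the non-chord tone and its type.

The harmony at that moment is B diminished triad (B, D, F); C5 is not a chord tone.
It is approached by leap up from F4 and left by step down to B4.
Leap in, step out — an appoggiatura.

C5 is an appoggiatura.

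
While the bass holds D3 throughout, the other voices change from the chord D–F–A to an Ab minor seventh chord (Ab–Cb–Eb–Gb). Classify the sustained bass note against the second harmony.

Pedal tone (pedal point).

The harmony at that moment is Ab minor seventh chord (Ab, Cb, Eb, Gb); D3 is not a chord tone.
It is held over (the same pitch as the preceding D3) and then sustained as the same pitch into the next harmony.
Sustained through a change of harmony — a pedal tone.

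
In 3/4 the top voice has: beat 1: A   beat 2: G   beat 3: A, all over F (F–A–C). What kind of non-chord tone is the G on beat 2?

Lower neighbor tone.

The harmony at that moment is F major triad (F, A, C); G is not a chord tone.
It is approached by step down from A and left by step up to A.
Step away and step back to the same note — a neighbor tone (lower neighbor).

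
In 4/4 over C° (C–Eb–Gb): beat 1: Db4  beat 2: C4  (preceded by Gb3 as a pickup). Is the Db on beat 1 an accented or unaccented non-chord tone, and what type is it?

Accented appoggiatura.

The harmony at that moment is C diminished triad (C, Eb, Gb); Db4 is not a chord tone.
It is approached by leap up from Gb3 and left by step down to C4.
Leap in, step out — an appoggiatura.
It falls on the downbeat, so it is accented.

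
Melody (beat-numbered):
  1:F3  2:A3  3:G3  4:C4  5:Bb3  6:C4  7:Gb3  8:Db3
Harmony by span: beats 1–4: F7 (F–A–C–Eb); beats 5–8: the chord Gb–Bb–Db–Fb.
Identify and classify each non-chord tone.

The harmony at that moment is F dominant seventh chord (F, A, C, Eb); G3 is not a chord tone.
It is approached by step down from A3 and left by leap up to C4.
Step in, leap out — an escape tone.
The harmony at that moment is Gb dominant seventh chord (Gb, Bb, Db, Fb); C4 is not a chord tone.
It is approached by step up from Bb3 and left by leap down to Gb3.
Step in, leap out — an escape tone.

G3 (beat 3) — escape tone; C4 (beat 6) — escape tone.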